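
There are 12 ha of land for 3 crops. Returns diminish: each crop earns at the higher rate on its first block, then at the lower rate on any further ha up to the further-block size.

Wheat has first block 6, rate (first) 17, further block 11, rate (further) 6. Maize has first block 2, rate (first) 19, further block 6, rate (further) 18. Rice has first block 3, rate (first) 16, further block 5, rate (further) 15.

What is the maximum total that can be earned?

214

Treat each block as its own option and order by rate: Maize/T1 19 > Maize/T2 18 > Wheat/T1 17 > Rice/T1 16 > Rice/T2 15 > Wheat/T2 6.
Fill Maize T1 block (2 at 19) — 10 left.
Maize T2 at 18: fill all 6 — 4 left.
Wheat/T1: +4 of 6 at 17; pool empty.
Total = 19×2 + 18×6 + 17×4 = 214.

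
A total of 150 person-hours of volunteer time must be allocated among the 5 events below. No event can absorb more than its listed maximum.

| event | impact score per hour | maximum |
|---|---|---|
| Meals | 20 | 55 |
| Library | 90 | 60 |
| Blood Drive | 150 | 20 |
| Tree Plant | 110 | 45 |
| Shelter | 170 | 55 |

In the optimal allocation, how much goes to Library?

Highest impact score per hour first: Shelter 170 > Blood Drive 150 > Tree Plant 110 > Library 90 > Meals 20.
Shelter takes 55 to reach its cap of 55 ; 95 left.
Give Blood Drive 20 to hit its cap of 20 ; 75 left.
Tree Plant: +45 to 45 (cap) ; 30 left.
Library: +30 (room for 60) → 30. Pool exhausted.

30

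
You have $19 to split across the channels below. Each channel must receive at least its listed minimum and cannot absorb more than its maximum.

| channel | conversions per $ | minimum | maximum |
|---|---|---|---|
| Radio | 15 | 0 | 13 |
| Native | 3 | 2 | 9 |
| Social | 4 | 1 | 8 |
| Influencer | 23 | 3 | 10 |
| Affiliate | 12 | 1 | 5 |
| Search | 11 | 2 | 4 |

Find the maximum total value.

Meeting every minimum uses 0+2+1+3+1+2 = 9 $, leaving 10.
Rank by conversions per $: Influencer 23 > Radio 15 > Affiliate 12 > Search 11 > Social 4 > Native 3.
Influencer takes 7 more to reach its cap of 10 — 3 left.
Radio has room for 13 more but only 3 remain, so it gets 3.
Total = 15×3 + 3×2 + 4×1 + 23×10 + 12×1 + 11×2 = 319.

319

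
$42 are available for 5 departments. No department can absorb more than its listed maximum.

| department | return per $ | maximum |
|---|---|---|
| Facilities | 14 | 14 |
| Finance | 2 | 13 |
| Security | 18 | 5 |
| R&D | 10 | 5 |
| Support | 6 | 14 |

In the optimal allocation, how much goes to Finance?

Order the departments by return per $: Security 18 > Facilities 14 > R&D 10 > Support 6 > Finance 2.
Security takes 5 to reach its cap of 5 — 37 left.
Facilities: +14 to 14 (cap) — 23 left.
R&D takes 5 to reach its cap of 5 — 18 left.
Support: +14 to 14 (cap) — 4 left.
Finance has room for 13 but only 4 remain, so it gets 4.

4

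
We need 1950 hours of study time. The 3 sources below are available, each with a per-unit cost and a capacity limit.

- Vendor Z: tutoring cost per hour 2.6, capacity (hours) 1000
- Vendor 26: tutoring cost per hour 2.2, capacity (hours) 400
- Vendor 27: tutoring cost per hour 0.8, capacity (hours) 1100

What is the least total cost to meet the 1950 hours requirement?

2930

Use sources in increasing cost order.
Vendor 27 at 0.8: take all 1100 hours → 850 still needed.
Take 400 from Vendor 26 at 2.2 → need 450 more.
Vendor Z (2.6): take the remaining 450 → done.
Cost = 1100×0.8 + 400×2.2 + 450×2.6 = 2930.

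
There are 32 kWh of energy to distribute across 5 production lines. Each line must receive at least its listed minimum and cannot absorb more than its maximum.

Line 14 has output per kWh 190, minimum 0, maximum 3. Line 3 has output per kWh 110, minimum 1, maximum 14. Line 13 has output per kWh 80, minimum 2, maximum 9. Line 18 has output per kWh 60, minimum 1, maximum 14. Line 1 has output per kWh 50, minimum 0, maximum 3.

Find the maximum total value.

3190

Meeting every minimum uses 0+1+2+1+0 = 4 kWh, leaving 28.
Rank by output per kWh: Line 14 190 > Line 3 110 > Line 13 80 > Line 18 60 > Line 1 50.
Line 14 takes 3 more to reach its cap of 3 — 25 left.
Line 3: +13 to 14 (cap) — 12 left.
Line 13 takes 7 more to reach its cap of 9 — 5 left.
Line 18: +5 (room for 13) → 6. Pool exhausted.
Total = 190×3 + 110×14 + 80×9 + 60×6 = 3190.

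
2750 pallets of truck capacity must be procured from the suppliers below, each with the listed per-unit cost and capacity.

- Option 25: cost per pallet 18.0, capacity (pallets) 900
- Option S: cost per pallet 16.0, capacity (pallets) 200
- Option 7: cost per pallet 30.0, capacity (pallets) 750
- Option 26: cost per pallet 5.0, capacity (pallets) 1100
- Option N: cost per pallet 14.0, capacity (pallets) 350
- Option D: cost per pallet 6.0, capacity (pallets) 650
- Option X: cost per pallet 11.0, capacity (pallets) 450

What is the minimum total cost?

22450

Fill from the cheapest supplier first.
Option 26 at 5.0: take all 1100 pallets — 1650 still needed.
Take 650 from Option D at 6.0 — need 1000 more.
Option X at 11.0: take all 450 pallets — 550 still needed.
Take 350 from Option N at 14.0 — need 200 more.
Option S (16.0): use full 200 — 0 pallets to go.
Option 25, Option 7: unused.
Cost = 1100×5.0 + 650×6.0 + 450×11.0 + 350×14.0 + 200×16.0 = 22450.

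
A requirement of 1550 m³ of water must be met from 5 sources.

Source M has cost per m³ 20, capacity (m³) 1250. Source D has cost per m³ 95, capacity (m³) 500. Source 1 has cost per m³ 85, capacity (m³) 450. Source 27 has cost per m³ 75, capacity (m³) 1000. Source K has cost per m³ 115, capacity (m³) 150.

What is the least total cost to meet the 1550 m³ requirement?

47500

Cheapest first:
Source M at 20: take all 1250 m³ → 300 still needed.
Source 27 (75): take the remaining 300 → done.
Source 1, Source D, Source K: unused.
Cost = 1250×20 + 300×75 = 47500.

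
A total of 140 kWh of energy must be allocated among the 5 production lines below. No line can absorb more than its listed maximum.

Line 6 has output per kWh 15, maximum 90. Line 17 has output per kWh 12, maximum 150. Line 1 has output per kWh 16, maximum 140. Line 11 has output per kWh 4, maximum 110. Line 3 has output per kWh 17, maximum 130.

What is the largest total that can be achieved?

Highest output per kWh first: Line 3 17 > Line 1 16 > Line 6 15 > Line 17 12 > Line 11 4.
Line 3 takes 130 to reach its cap of 130 ; 10 left.
Only 10 left; Line 1 takes them to reach 10.
Total = 16×10 + 17×130 = 2370.

2370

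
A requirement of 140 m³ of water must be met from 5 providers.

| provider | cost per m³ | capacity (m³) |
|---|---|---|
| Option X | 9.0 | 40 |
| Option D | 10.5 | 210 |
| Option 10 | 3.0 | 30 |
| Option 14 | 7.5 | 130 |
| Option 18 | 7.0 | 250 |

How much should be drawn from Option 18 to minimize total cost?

110

Fill from the cheapest provider first.
Option 10 at 3.0: take all 30 m³ — 110 still needed.
Option 18 at 7.0: take 110 of its 250 — requirement met.
Option 14, Option X, Option D: unused.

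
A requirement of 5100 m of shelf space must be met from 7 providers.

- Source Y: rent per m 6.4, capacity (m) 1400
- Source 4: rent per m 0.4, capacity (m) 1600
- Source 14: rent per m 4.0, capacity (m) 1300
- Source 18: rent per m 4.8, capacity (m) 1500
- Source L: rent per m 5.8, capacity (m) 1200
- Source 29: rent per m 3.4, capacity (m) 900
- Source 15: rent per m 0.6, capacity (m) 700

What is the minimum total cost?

Use providers in increasing cost order.
Take 1600 from Source 4 at 0.4 ; need 3500 more.
Take 700 from Source 15 at 0.6 ; need 2800 more.
Source 29 (3.4): use full 900 ; 1900 m to go.
Take 1300 from Source 14 at 4.0 ; need 600 more.
Source 18 at 4.8: take 600 of its 1500 ; requirement met.
Source L, Source Y: unused.
Cost = 1600×0.4 + 700×0.6 + 900×3.4 + 1300×4.0 + 600×4.8 = 12200.

12200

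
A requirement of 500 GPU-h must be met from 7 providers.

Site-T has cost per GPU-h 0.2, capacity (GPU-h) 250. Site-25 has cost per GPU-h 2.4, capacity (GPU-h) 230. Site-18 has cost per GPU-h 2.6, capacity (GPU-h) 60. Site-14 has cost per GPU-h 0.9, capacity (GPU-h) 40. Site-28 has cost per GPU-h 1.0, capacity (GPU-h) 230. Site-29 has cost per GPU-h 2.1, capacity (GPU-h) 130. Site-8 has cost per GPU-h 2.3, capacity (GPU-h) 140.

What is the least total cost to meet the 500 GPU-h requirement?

296

Fill from the cheapest provider first.
Site-T (0.2): use full 250 → 250 GPU-h to go.
Site-14 at 0.9: take all 40 GPU-h → 210 still needed.
Site-28 at 1.0: take 210 of its 230 → requirement met.
Site-29, Site-8, Site-25, Site-18: unused.
Cost = 250×0.2 + 40×0.9 + 210×1.0 = 296.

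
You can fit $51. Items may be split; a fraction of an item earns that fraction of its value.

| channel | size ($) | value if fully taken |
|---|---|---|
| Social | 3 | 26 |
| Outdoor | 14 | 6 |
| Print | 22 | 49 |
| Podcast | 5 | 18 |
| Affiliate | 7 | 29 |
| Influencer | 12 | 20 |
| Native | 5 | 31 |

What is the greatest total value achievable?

168

Best value per unit of size first: Social 26/3≈8.67, Native 31/5≈6.2, Affiliate 29/7≈4.14, Podcast 18/5≈3.6, Print 49/22≈2.23, Influencer 20/12≈1.67, Outdoor 6/14≈0.429.
Social: take in full, 3 $ for value 26 ; 48 left.
Native: take in full, 5 $ for value 31 ; 43 left.
Affiliate: take in full, 7 $ for value 29 ; 36 left.
Take all of Podcast (5 $, value 18) ; 31 $ left.
Print: take in full, 22 $ for value 49 ; 9 left.
9 $ left: a 9/12 share of Influencer gives 20×9/12 = 15.
Total value = 168.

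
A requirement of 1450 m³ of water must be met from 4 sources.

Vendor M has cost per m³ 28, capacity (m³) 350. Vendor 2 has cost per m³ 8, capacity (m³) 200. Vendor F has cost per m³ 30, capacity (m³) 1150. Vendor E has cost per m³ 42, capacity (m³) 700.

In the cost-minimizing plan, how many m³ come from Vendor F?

Fill from the cheapest source first.
Vendor 2 at 8: take all 200 m³ — 1250 still needed.
Vendor M (28): use full 350 — 900 m³ to go.
Vendor F (30): take the remaining 900 — done.
Vendor E: unused.

900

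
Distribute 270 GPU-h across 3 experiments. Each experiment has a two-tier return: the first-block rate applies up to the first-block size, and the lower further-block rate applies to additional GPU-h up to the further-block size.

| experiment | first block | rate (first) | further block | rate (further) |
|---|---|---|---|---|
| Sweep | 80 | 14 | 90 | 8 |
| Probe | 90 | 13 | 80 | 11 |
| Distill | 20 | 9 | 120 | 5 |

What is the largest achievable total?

3350

Order all 6 blocks by rate: Sweep/first 14 > Probe/first 13 > Probe/second 11 > Distill/first 9 > Sweep/second 8 > Distill/second 5.
Sweep first at 14: fill all 80 → 190 left.
Probe first at 13: fill all 90 → 100 left.
Probe second at 11: fill all 80 → 20 left.
Fill Distill first block (20 at 9) → 0 left.
Total = 14×80 + 13×90 + 11×80 + 9×20 = 3350.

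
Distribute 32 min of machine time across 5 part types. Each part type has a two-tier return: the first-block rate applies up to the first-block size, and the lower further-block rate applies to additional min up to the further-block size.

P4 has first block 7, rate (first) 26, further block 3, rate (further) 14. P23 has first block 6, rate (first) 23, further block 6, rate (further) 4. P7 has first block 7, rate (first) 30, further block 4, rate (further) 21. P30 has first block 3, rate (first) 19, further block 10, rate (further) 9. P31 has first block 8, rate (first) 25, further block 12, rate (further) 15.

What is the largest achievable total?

814

Rank every tier by rate: P7/T1 30 > P4/T1 26 > P31/T1 25 > P23/T1 23 > P7/T2 21 > P30/T1 19 > P31/T2 15 > P4/T2 14 > P30/T2 9 > P23/T2 4.
Fill P7 T1 block (7 at 30) → 25 left.
P4/T1 (26): +7 → 18 left.
Fill P31 T1 block (8 at 25) → 10 left.
P23 T1 at 23: fill all 6 → 4 left.
Fill P7 T2 block (4 at 21) → 0 left.
Total = 30×7 + 26×7 + 25×8 + 23×6 + 21×4 = 814.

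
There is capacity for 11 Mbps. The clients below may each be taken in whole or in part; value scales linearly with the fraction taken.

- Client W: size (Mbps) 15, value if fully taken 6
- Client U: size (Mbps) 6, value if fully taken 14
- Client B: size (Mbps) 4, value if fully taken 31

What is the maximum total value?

Rank by value-to-size ratio: Client B 31/4≈7.75, Client U 14/6≈2.33, Client W 6/15≈0.4.
All 4 Mbps of Client B fit (value 31) — 7 remain.
Take all of Client U (6 Mbps, value 14) — 1 Mbps left.
1 Mbps left: a 1/15 share of Client W gives 6×1/15 = 0.4.
Total value = 45.4.

45.4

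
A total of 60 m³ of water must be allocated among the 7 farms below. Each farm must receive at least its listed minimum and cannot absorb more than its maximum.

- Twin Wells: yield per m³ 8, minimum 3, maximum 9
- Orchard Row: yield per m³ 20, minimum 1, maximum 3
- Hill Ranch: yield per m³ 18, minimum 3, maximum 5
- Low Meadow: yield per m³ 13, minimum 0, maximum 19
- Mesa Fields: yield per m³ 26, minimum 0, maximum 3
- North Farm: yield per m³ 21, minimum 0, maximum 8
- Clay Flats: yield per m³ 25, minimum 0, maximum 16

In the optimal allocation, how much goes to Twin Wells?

Meeting every minimum uses 3+1+3+0+0+0+0 = 7 m³, leaving 53.
Rank by yield per m³: Mesa Fields 26 > Clay Flats 25 > North Farm 21 > Orchard Row 20 > Hill Ranch 18 > Low Meadow 13 > Twin Wells 8.
Mesa Fields takes 3 more to reach its cap of 3 → 50 left.
Clay Flats takes 16 more to reach its cap of 16 → 34 left.
North Farm takes 8 more to reach its cap of 8 → 26 left.
Give Orchard Row 2 more to hit its cap of 3 → 24 left.
Hill Ranch: +2 to 5 (cap) → 22 left.
Low Meadow takes 19 more to reach its cap of 19 → 3 left.
Twin Wells has room for 6 more but only 3 remain, so it gets 6.

6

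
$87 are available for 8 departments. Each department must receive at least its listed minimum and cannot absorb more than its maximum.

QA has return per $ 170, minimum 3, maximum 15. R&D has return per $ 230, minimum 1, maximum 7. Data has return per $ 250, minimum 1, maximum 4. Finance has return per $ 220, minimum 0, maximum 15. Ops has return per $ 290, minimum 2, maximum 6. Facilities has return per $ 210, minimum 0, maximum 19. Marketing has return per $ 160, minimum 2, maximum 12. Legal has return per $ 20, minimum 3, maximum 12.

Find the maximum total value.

16290

Meeting every minimum uses 3+1+1+0+2+0+2+3 = 12 $, leaving 75.
Highest return per $ first: Ops 290 > Data 250 > R&D 230 > Finance 220 > Facilities 210 > QA 170 > Marketing 160 > Legal 20.
Give Ops 4 more to hit its cap of 6 — 71 left.
Data takes 3 more to reach its cap of 4 — 68 left.
R&D: +6 to 7 (cap) — 62 left.
Give Finance 15 more to hit its cap of 15 — 47 left.
Facilities: +19 to 19 (cap) — 28 left.
QA takes 12 more to reach its cap of 15 — 16 left.
Marketing: +10 to 12 (cap) — 6 left.
Only 6 left; Legal takes them to reach 9.
Total = 170×15 + 230×7 + 250×4 + 220×15 + 290×6 + 210×19 + 160×12 + 20×9 = 16290.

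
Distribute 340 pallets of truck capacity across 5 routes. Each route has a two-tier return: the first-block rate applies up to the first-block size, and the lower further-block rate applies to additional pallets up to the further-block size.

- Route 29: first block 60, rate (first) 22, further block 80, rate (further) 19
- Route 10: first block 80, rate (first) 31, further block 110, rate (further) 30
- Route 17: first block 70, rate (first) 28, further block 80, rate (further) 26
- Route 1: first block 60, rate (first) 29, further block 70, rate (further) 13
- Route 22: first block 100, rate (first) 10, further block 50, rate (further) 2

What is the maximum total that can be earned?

Order all 10 blocks by rate: Route 10/first 31 > Route 10/second 30 > Route 1/first 29 > Route 17/first 28 > Route 17/second 26 > Route 29/first 22 > Route 29/second 19 > Route 1/second 13 > Route 22/first 10 > Route 22/second 2.
Route 10 first at 31: fill all 80 → 260 left.
Route 10/second (30): +110 → 150 left.
Fill Route 1 first block (60 at 29) → 90 left.
Fill Route 17 first block (70 at 28) → 20 left.
Route 17 second at 26: only 20 left, fill 20.
Total = 31×80 + 30×110 + 29×60 + 28×70 + 26×20 = 10000.

10000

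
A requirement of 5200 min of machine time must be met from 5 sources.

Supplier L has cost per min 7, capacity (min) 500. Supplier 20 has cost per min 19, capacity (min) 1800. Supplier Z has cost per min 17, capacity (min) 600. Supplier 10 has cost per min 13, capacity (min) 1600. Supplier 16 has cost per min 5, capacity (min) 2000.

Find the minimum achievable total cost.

Fill from the cheapest source first.
Take 2000 from Supplier 16 at 5 — need 3200 more.
Take 500 from Supplier L at 7 — need 2700 more.
Take 1600 from Supplier 10 at 13 — need 1100 more.
Supplier Z (17): use full 600 — 500 min to go.
Supplier 20 (19): take the remaining 500 — done.
Cost = 2000×5 + 500×7 + 1600×13 + 600×17 + 500×19 = 54000.

54000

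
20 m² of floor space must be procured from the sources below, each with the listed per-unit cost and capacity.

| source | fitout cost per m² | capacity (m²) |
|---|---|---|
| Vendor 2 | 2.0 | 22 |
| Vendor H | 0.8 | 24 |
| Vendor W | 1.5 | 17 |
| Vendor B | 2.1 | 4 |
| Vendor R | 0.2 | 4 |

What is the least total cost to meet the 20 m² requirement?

Fill from the cheapest source first.
Vendor R (0.2): use full 4 — 16 m² to go.
Vendor H (0.8): take the remaining 16 — done.
Vendor W, Vendor 2, Vendor B: unused.
Cost = 4×0.2 + 16×0.8 = 13.6.

13.6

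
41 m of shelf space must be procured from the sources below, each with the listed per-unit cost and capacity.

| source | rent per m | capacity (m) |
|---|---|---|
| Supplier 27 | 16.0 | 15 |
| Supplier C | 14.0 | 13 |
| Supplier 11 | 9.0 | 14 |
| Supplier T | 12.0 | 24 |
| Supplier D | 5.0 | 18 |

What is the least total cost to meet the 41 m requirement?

Fill from the cheapest source first.
Supplier D at 5.0: take all 18 m — 23 still needed.
Supplier 11 (9.0): use full 14 — 9 m to go.
Supplier T at 12.0: take 9 of its 24 — requirement met.
Supplier C, Supplier 27: unused.
Cost = 18×5.0 + 14×9.0 + 9×12.0 = 324.

324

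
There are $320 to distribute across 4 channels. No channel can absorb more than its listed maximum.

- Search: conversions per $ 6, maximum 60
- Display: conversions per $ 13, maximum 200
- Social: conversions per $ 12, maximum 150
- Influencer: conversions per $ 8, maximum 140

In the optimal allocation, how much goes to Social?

Rank by conversions per $: Display 13 > Social 12 > Influencer 8 > Search 6.
Display takes 200 to reach its cap of 200 — 120 left.
Social: +120 (room for 150) → 120. Pool exhausted.

120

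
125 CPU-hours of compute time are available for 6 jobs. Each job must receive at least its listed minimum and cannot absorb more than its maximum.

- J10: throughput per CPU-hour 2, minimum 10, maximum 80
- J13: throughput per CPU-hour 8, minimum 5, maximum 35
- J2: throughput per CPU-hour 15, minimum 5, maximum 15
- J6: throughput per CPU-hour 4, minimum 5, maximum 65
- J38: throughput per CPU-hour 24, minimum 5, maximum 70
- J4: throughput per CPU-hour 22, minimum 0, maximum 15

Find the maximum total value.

2355

Meeting every minimum uses 10+5+5+5+5+0 = 30 CPU-hours, leaving 95.
Rank by throughput per CPU-hour: J38 24 > J4 22 > J2 15 > J13 8 > J6 4 > J10 2.
Give J38 65 more to hit its cap of 70 → 30 left.
J4: +15 to 15 (cap) → 15 left.
J2 takes 10 more to reach its cap of 15 → 5 left.
J13: +5 (room for 30) → 10. Pool exhausted.
Total = 2×10 + 8×10 + 15×15 + 4×5 + 24×70 + 22×15 = 2355.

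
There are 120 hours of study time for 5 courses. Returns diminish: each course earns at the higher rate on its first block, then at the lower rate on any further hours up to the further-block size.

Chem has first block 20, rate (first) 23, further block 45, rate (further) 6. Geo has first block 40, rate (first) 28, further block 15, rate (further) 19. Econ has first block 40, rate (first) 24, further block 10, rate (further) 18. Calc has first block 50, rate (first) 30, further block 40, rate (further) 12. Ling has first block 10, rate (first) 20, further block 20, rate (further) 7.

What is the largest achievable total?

3340

Treat each block as its own option and order by rate: Calc/T1 30 > Geo/T1 28 > Econ/T1 24 > Chem/T1 23 > Ling/T1 20 > Geo/T2 19 > Econ/T2 18 > Calc/T2 12 > Ling/T2 7 > Chem/T2 6.
Calc/T1 (30): +50 → 70 left.
Fill Geo T1 block (40 at 28) → 30 left.
Econ/T1: +30 of 40 at 24; pool empty.
Total = 30×50 + 28×40 + 24×30 = 3340.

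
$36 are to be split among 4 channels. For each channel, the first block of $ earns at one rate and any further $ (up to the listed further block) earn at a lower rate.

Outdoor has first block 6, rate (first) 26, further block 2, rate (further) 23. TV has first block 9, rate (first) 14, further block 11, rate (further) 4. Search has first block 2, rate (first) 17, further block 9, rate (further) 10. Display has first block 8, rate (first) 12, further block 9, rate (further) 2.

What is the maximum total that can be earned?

Treat each block as its own option and order by rate: Outdoor/first 26 > Outdoor/second 23 > Search/first 17 > TV/first 14 > Display/first 12 > Search/second 10 > TV/second 4 > Display/second 2.
Fill Outdoor first block (6 at 26) — 30 left.
Outdoor second at 23: fill all 2 — 28 left.
Fill Search first block (2 at 17) — 26 left.
TV first at 14: fill all 9 — 17 left.
Display/first (12): +8 — 9 left.
Search second at 10: fill all 9 — 0 left.
Total = 26×6 + 23×2 + 17×2 + 14×9 + 12×8 + 10×9 = 548.

548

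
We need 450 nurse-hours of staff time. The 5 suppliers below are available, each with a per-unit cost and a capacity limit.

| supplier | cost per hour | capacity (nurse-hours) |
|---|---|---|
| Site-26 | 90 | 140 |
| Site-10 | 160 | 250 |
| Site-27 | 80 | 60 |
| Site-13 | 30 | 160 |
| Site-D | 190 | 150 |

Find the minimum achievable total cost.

36600

Cheapest first:
Take 160 from Site-13 at 30 — need 290 more.
Site-27 (80): use full 60 — 230 nurse-hours to go.
Site-26 at 90: take all 140 nurse-hours — 90 still needed.
Site-10 (160): take the remaining 90 — done.
Site-D: unused.
Cost = 160×30 + 60×80 + 140×90 + 90×160 = 36600.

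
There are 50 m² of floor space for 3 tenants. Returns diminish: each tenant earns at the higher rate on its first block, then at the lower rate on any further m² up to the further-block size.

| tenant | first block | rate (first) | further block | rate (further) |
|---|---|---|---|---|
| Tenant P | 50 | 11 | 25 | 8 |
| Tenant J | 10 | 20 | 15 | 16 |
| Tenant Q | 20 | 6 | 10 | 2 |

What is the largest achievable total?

715

Treat each block as its own option and order by rate: Tenant J/T1 20 > Tenant J/T2 16 > Tenant P/T1 11 > Tenant P/T2 8 > Tenant Q/T1 6 > Tenant Q/T2 2.
Tenant J T1 at 20: fill all 10 — 40 left.
Tenant J T2 at 16: fill all 15 — 25 left.
Tenant P T1 at 11: only 25 left, fill 25.
Total = 20×10 + 16×15 + 11×25 = 715.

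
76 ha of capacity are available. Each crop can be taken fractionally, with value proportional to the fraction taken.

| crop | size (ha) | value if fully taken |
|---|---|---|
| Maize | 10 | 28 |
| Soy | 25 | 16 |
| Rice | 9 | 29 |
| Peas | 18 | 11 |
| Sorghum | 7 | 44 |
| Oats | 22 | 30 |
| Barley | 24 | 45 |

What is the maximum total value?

Rank by value-to-size ratio: Sorghum 44/7≈6.29, Rice 29/9≈3.22, Maize 28/10≈2.8, Barley 45/24≈1.88, Oats 30/22≈1.36, Soy 16/25≈0.64, Peas 11/18≈0.611.
Take all of Sorghum (7 ha, value 44) — 69 ha left.
All 9 ha of Rice fit (value 29) — 60 remain.
All 10 ha of Maize fit (value 28) — 50 remain.
Barley: take in full, 24 ha for value 45 — 26 left.
Oats: take in full, 22 ha for value 30 — 4 left.
Fill the last 4 ha with part of Soy: 4/25 of it earns 2.56.
Total value = 178.56.

178.56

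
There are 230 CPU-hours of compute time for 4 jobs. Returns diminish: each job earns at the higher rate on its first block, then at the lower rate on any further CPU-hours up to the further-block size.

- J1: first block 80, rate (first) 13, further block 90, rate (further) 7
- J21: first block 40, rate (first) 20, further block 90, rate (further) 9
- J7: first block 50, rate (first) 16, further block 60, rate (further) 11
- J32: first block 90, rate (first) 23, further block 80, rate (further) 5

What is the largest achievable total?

4320

Order all 8 blocks by rate: J32/tier1 23 > J21/tier1 20 > J7/tier1 16 > J1/tier1 13 > J7/tier2 11 > J21/tier2 9 > J1/tier2 7 > J32/tier2 5.
Fill J32 tier1 block (90 at 23) — 140 left.
Fill J21 tier1 block (40 at 20) — 100 left.
J7/tier1 (16): +50 — 50 left.
J1 tier1 at 13: only 50 left, fill 50.
Total = 23×90 + 20×40 + 16×50 + 13×50 = 4320.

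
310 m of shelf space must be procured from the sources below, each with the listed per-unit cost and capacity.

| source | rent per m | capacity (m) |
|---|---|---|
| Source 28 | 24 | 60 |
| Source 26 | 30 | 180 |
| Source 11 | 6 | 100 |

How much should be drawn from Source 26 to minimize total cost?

Fill from the cheapest source first.
Source 11 at 6: take all 100 m ; 210 still needed.
Take 60 from Source 28 at 24 ; need 150 more.
Source 26 at 30: take 150 of its 180 ; requirement met.

150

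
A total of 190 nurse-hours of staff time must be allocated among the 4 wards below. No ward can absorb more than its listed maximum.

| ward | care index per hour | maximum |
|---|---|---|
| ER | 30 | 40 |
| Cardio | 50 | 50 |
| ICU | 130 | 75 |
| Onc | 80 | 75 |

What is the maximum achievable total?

Order the wards by care index per hour: ICU 130 > Onc 80 > Cardio 50 > ER 30.
ICU: +75 to 75 (cap) ; 115 left.
Onc: +75 to 75 (cap) ; 40 left.
Cardio: +40 (room for 50) → 40. Pool exhausted.
Total = 50×40 + 130×75 + 80×75 = 17750.

17750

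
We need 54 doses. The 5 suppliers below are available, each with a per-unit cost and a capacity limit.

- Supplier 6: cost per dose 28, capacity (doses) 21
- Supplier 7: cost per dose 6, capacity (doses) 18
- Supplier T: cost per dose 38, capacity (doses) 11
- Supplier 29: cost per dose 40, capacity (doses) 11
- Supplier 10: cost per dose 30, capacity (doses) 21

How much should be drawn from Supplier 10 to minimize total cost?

Fill from the cheapest supplier first.
Supplier 7 (6): use full 18 ; 36 doses to go.
Supplier 6 (28): use full 21 ; 15 doses to go.
Take 15 from Supplier 10 at 30 to finish.
Supplier T, Supplier 29: unused.

15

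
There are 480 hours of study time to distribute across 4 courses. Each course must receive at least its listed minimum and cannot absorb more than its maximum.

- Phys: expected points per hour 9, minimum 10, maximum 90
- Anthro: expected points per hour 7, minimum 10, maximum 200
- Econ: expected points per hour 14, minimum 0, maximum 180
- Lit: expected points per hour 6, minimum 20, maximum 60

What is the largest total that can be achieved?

Meeting every minimum uses 10+10+0+20 = 40 hours, leaving 440.
Order the courses by expected points per hour: Econ 14 > Phys 9 > Anthro 7 > Lit 6.
Econ takes 180 more to reach its cap of 180 — 260 left.
Give Phys 80 more to hit its cap of 90 — 180 left.
Only 180 left; Anthro takes them to reach 190.
Total = 9×90 + 7×190 + 14×180 + 6×20 = 4780.

4780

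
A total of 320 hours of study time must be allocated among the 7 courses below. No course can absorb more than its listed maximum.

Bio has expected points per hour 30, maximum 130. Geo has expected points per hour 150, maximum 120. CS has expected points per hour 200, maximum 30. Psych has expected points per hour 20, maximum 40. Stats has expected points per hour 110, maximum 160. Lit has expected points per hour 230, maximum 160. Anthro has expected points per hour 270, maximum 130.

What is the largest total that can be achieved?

Rank by expected points per hour: Anthro 270 > Lit 230 > CS 200 > Geo 150 > Stats 110 > Bio 30 > Psych 20.
Give Anthro 130 to hit its cap of 130 ; 190 left.
Lit takes 160 to reach its cap of 160 ; 30 left.
CS takes 30 to reach its cap of 30 ; 0 left.
Total = 200×30 + 230×160 + 270×130 = 77900.

77900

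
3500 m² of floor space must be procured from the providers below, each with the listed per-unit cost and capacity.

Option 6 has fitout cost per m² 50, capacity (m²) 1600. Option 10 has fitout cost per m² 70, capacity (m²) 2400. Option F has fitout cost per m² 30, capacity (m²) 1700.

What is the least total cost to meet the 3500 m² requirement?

Cheapest first:
Option F at 30: take all 1700 m² → 1800 still needed.
Option 6 at 50: take all 1600 m² → 200 still needed.
Option 10 (70): take the remaining 200 → done.
Cost = 1700×30 + 1600×50 + 200×70 = 145000.

145000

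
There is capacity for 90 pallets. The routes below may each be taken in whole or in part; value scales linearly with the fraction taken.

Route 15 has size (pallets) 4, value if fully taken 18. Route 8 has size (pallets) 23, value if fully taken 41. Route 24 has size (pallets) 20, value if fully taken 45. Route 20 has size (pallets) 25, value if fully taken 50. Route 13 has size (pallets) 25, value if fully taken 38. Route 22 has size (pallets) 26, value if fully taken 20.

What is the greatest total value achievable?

181.36

Rank by value-to-size ratio: Route 15 18/4≈4.5, Route 24 45/20≈2.25, Route 20 50/25≈2, Route 8 41/23≈1.78, Route 13 38/25≈1.52, Route 22 20/26≈0.769.
Route 15: take in full, 4 pallets for value 18 → 86 left.
All 20 pallets of Route 24 fit (value 45) → 66 remain.
All 25 pallets of Route 20 fit (value 50) → 41 remain.
Take all of Route 8 (23 pallets, value 41) → 18 pallets left.
Fill the last 18 pallets with part of Route 13: 18/25 of it earns 27.36.
Total value = 181.36.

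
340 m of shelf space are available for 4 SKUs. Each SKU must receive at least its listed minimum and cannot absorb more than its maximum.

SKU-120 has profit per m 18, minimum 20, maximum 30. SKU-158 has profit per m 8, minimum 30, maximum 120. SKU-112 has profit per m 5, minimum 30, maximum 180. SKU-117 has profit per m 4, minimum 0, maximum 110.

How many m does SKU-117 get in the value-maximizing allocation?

10

Meeting every minimum uses 20+30+30+0 = 80 m, leaving 260.
Rank by profit per m: SKU-120 18 > SKU-158 8 > SKU-112 5 > SKU-117 4.
SKU-120: +10 to 30 (cap) → 250 left.
Give SKU-158 90 more to hit its cap of 120 → 160 left.
SKU-112: +150 to 180 (cap) → 10 left.
Only 10 left; SKU-117 takes them to reach 10.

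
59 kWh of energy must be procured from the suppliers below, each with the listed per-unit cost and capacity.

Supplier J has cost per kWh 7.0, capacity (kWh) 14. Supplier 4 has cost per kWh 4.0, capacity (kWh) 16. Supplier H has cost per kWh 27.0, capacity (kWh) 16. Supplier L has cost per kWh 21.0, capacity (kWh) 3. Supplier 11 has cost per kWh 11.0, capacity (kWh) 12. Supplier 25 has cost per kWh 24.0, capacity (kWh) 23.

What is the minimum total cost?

693

Use suppliers in increasing cost order.
Supplier 4 at 4.0: take all 16 kWh ; 43 still needed.
Supplier J at 7.0: take all 14 kWh ; 29 still needed.
Supplier 11 (11.0): use full 12 ; 17 kWh to go.
Supplier L (21.0): use full 3 ; 14 kWh to go.
Supplier 25 (24.0): take the remaining 14 ; done.
Supplier H: unused.
Cost = 16×4.0 + 14×7.0 + 12×11.0 + 3×21.0 + 14×24.0 = 693.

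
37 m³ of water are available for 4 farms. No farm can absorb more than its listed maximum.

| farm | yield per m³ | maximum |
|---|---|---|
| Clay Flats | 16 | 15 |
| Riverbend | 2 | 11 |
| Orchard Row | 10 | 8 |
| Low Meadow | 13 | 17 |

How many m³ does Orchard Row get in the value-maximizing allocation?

Order the farms by yield per m³: Clay Flats 16 > Low Meadow 13 > Orchard Row 10 > Riverbend 2.
Clay Flats: +15 to 15 (cap) ; 22 left.
Low Meadow: +17 to 17 (cap) ; 5 left.
Orchard Row has room for 8 but only 5 remain, so it gets 5.

5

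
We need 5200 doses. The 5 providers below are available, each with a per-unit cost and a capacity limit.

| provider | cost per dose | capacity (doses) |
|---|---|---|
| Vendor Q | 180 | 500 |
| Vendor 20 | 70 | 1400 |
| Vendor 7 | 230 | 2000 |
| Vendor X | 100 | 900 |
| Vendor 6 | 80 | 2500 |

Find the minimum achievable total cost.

460000

Use providers in increasing cost order.
Vendor 20 (70): use full 1400 — 3800 doses to go.
Vendor 6 (80): use full 2500 — 1300 doses to go.
Vendor X (100): use full 900 — 400 doses to go.
Take 400 from Vendor Q at 180 to finish.
Vendor 7: unused.
Cost = 1400×70 + 2500×80 + 900×100 + 400×180 = 460000.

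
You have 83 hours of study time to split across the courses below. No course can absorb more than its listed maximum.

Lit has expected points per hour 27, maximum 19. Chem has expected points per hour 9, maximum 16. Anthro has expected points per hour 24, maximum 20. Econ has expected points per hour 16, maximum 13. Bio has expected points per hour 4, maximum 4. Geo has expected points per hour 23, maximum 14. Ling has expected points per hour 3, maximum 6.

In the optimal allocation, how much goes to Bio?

1

Rank by expected points per hour: Lit 27 > Anthro 24 > Geo 23 > Econ 16 > Chem 9 > Bio 4 > Ling 3.
Lit takes 19 to reach its cap of 19 ; 64 left.
Give Anthro 20 to hit its cap of 20 ; 44 left.
Geo takes 14 to reach its cap of 14 ; 30 left.
Give Econ 13 to hit its cap of 13 ; 17 left.
Chem: +16 to 16 (cap) ; 1 left.
Bio has room for 4 but only 1 remain, so it gets 1.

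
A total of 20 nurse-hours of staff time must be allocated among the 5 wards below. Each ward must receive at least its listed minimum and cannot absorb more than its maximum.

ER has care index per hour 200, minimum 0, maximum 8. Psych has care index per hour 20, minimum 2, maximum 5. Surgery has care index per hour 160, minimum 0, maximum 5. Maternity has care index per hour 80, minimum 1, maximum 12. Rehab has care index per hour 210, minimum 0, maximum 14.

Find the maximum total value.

Meeting every minimum uses 0+2+0+1+0 = 3 nurse-hours, leaving 17.
Order the wards by care index per hour: Rehab 210 > ER 200 > Surgery 160 > Maternity 80 > Psych 20.
Rehab: +14 to 14 (cap) ; 3 left.
Only 3 left; ER takes them to reach 3.
Total = 200×3 + 20×2 + 80×1 + 210×14 = 3660.

3660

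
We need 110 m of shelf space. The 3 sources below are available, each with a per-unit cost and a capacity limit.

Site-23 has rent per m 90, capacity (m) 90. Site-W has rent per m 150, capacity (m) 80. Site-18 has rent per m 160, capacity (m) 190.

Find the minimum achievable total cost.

Use sources in increasing cost order.
Take 90 from Site-23 at 90 → need 20 more.
Take 20 from Site-W at 150 to finish.
Site-18: unused.
Cost = 90×90 + 20×150 = 11100.

11100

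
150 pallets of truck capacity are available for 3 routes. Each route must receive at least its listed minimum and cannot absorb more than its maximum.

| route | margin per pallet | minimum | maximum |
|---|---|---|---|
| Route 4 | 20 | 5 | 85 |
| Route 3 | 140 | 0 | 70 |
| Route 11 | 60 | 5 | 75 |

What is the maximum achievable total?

Meeting every minimum uses 5+0+5 = 10 pallets, leaving 140.
Highest margin per pallet first: Route 3 140 > Route 11 60 > Route 4 20.
Route 3: +70 to 70 (cap) → 70 left.
Give Route 11 70 more to hit its cap of 75 → 0 left.
Total = 20×5 + 140×70 + 60×75 = 14400.

14400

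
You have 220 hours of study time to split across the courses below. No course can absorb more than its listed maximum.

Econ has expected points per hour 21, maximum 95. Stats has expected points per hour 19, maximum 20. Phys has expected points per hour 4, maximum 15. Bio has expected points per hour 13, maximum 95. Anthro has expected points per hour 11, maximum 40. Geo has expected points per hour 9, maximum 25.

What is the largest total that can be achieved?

Highest expected points per hour first: Econ 21 > Stats 19 > Bio 13 > Anthro 11 > Geo 9 > Phys 4.
Give Econ 95 to hit its cap of 95 → 125 left.
Stats takes 20 to reach its cap of 20 → 105 left.
Bio: +95 to 95 (cap) → 10 left.
Anthro: +10 (room for 40) → 10. Pool exhausted.
Total = 21×95 + 19×20 + 13×95 + 11×10 = 3720.

3720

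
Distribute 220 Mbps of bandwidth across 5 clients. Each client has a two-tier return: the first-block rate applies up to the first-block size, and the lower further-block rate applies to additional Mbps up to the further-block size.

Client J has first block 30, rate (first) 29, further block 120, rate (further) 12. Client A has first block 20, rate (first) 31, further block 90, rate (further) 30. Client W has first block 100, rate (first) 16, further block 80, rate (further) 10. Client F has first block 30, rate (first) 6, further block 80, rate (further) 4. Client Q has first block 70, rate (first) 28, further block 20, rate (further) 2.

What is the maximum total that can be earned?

Order all 10 blocks by rate: Client A/first 31 > Client A/second 30 > Client J/first 29 > Client Q/first 28 > Client W/first 16 > Client J/second 12 > Client W/second 10 > Client F/first 6 > Client F/second 4 > Client Q/second 2.
Client A/first (31): +20 → 200 left.
Fill Client A second block (90 at 30) → 110 left.
Client J first at 29: fill all 30 → 80 left.
Client Q/first (28): +70 → 10 left.
Client W/first: +10 of 100 at 16; pool empty.
Total = 31×20 + 30×90 + 29×30 + 28×70 + 16×10 = 6310.

6310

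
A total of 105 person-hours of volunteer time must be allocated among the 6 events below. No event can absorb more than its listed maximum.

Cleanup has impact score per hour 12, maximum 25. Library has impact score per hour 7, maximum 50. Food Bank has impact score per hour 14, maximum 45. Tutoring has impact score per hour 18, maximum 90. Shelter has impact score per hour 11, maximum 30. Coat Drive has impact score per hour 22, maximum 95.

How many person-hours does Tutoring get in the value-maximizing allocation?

Rank by impact score per hour: Coat Drive 22 > Tutoring 18 > Food Bank 14 > Cleanup 12 > Shelter 11 > Library 7.
Coat Drive takes 95 to reach its cap of 95 — 10 left.
Tutoring: +10 (room for 90) → 10. Pool exhausted.

10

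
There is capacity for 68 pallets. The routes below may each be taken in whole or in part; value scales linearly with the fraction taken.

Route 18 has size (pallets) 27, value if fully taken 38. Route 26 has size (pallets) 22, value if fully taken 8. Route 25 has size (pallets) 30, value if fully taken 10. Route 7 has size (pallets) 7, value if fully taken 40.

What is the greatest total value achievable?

Sort by value density: Route 7 40/7≈5.71, Route 18 38/27≈1.41, Route 26 8/22≈0.364, Route 25 10/30≈0.333.
Route 7: take in full, 7 pallets for value 40 — 61 left.
Route 18: take in full, 27 pallets for value 38 — 34 left.
Route 26: take in full, 22 pallets for value 8 — 12 left.
12 pallets left: a 12/30 share of Route 25 gives 10×12/30 = 4.
Total value = 90.

90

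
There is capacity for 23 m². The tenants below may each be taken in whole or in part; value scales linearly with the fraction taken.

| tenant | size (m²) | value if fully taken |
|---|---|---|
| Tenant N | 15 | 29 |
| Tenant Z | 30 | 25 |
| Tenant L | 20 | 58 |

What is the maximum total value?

63.8

Rank by value-to-size ratio: Tenant L 58/20≈2.9, Tenant N 29/15≈1.93, Tenant Z 25/30≈0.833.
All 20 m² of Tenant L fit (value 58) ; 3 remain.
Only 3 m² remain; take 3/15 of Tenant N for value 29×3/15 = 5.8.
Total value = 63.8.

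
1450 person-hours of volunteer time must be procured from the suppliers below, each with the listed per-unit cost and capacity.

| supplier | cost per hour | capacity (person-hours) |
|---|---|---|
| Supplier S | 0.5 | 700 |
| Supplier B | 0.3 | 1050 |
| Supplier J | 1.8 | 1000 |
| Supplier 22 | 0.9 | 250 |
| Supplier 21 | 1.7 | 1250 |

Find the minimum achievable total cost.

515

Use suppliers in increasing cost order.
Take 1050 from Supplier B at 0.3 — need 400 more.
Supplier S at 0.5: take 400 of its 700 — requirement met.
Supplier 22, Supplier 21, Supplier J: unused.
Cost = 1050×0.3 + 400×0.5 = 515.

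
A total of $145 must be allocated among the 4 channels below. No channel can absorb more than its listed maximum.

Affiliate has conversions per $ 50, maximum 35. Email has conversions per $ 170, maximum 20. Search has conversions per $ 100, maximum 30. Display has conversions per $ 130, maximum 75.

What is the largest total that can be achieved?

Highest conversions per $ first: Email 170 > Display 130 > Search 100 > Affiliate 50.
Email: +20 to 20 (cap) — 125 left.
Display takes 75 to reach its cap of 75 — 50 left.
Search takes 30 to reach its cap of 30 — 20 left.
Affiliate has room for 35 but only 20 remain, so it gets 20.
Total = 50×20 + 170×20 + 100×30 + 130×75 = 17150.

17150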